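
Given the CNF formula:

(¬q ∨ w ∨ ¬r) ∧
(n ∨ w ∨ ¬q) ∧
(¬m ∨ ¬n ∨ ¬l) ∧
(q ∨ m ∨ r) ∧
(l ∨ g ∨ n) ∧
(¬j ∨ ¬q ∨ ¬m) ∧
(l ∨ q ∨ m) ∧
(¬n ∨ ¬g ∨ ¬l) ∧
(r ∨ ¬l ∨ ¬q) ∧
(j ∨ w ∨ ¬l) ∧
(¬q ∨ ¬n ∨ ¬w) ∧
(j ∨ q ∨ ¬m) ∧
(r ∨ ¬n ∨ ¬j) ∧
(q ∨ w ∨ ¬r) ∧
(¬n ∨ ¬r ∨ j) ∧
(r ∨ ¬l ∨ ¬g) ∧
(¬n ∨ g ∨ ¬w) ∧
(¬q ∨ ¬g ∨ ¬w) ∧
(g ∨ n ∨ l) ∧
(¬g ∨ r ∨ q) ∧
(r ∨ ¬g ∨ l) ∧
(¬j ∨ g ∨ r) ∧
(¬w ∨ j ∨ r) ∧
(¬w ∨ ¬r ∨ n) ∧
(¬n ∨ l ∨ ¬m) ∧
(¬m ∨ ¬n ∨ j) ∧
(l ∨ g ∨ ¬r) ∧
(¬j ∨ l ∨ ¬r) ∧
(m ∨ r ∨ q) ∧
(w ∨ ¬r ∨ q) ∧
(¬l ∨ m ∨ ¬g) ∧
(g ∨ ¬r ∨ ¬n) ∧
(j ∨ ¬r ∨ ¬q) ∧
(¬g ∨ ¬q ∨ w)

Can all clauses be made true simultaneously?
Yes

Yes, the formula is satisfiable.

One satisfying assignment is: m=False, g=False, l=False, r=False, w=False, q=True, n=True, j=False

Verification: With this assignment, all 34 clauses evaluate to true.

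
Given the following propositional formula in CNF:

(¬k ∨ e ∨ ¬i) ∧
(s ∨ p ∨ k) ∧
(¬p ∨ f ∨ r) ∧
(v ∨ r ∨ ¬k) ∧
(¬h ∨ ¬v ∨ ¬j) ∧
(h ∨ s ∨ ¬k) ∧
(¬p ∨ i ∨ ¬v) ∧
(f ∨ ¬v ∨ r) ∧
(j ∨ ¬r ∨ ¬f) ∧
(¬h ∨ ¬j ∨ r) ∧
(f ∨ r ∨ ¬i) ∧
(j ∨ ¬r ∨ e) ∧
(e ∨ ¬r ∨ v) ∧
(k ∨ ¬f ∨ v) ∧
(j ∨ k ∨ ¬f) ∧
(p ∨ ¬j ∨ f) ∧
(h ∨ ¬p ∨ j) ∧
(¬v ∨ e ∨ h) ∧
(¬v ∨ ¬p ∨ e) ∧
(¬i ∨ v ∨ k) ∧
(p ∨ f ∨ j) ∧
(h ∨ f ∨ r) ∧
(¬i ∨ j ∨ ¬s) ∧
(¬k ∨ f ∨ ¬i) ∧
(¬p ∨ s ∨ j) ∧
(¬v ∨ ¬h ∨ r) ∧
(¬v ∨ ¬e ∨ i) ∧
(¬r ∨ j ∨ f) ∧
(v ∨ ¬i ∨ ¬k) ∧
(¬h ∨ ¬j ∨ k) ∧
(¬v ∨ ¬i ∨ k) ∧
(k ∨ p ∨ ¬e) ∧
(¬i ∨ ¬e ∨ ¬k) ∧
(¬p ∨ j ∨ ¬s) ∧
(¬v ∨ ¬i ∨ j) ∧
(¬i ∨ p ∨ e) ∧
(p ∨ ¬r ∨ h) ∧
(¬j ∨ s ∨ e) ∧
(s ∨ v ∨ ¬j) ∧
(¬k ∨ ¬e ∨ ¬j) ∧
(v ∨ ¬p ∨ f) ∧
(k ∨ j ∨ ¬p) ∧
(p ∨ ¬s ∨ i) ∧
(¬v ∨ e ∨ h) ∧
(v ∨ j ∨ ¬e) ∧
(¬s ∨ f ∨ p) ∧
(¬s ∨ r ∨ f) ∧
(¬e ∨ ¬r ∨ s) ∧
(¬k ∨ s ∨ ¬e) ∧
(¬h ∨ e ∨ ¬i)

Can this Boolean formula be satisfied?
No

No, the formula is not satisfiable.

No assignment of truth values to the variables can make all 50 clauses true simultaneously.

The formula is UNSAT (unsatisfiable).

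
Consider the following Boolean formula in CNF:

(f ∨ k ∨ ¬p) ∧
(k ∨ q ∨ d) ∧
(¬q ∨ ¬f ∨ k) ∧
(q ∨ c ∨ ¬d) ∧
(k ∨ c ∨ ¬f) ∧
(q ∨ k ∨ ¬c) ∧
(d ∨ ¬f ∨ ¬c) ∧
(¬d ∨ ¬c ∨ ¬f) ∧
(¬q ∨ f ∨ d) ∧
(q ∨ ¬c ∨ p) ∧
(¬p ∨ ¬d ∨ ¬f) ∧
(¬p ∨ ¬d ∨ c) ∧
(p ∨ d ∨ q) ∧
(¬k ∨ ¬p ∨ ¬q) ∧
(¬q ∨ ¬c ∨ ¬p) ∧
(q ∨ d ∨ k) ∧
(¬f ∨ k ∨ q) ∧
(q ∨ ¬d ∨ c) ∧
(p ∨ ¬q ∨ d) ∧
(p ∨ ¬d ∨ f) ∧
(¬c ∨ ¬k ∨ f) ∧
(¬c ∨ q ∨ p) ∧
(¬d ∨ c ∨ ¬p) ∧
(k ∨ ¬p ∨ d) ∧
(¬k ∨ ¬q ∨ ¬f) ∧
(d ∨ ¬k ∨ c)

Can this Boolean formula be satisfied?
No

No, the formula is not satisfiable.

No assignment of truth values to the variables can make all 26 clauses true simultaneously.

The formula is UNSAT (unsatisfiable).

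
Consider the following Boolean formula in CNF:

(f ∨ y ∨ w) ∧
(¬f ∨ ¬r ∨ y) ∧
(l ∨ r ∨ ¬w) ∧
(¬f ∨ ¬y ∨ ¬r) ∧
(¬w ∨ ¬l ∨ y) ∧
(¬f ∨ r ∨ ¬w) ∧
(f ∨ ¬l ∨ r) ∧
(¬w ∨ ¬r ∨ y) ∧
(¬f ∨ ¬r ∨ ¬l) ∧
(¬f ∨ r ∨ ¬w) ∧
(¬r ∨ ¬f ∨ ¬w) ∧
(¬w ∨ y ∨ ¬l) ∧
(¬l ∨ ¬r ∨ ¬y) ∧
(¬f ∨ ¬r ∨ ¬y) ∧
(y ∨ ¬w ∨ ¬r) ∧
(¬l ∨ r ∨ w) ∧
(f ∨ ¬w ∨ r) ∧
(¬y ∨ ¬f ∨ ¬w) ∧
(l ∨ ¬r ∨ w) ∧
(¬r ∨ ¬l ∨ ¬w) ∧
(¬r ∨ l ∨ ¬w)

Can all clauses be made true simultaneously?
Yes

Yes, the formula is satisfiable.

One satisfying assignment is: y=False, f=True, r=False, w=False, l=False

Verification: With this assignment, all 21 clauses evaluate to true.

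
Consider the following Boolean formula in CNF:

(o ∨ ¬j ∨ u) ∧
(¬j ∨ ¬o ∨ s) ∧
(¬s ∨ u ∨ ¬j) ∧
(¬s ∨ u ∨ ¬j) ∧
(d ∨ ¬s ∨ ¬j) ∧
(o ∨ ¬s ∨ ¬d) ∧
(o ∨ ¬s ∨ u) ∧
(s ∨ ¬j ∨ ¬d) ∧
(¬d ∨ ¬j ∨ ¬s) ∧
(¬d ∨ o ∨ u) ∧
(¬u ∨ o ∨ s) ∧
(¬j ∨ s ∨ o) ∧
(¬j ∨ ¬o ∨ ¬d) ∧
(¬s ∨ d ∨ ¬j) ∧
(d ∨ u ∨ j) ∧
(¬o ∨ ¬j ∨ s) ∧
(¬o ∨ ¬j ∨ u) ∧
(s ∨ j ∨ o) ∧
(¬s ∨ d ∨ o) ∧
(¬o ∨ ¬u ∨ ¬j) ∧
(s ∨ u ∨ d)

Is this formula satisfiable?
Yes

Yes, the formula is satisfiable.

One satisfying assignment is: o=True, s=False, j=False, u=False, d=True

Verification: With this assignment, all 21 clauses evaluate to true.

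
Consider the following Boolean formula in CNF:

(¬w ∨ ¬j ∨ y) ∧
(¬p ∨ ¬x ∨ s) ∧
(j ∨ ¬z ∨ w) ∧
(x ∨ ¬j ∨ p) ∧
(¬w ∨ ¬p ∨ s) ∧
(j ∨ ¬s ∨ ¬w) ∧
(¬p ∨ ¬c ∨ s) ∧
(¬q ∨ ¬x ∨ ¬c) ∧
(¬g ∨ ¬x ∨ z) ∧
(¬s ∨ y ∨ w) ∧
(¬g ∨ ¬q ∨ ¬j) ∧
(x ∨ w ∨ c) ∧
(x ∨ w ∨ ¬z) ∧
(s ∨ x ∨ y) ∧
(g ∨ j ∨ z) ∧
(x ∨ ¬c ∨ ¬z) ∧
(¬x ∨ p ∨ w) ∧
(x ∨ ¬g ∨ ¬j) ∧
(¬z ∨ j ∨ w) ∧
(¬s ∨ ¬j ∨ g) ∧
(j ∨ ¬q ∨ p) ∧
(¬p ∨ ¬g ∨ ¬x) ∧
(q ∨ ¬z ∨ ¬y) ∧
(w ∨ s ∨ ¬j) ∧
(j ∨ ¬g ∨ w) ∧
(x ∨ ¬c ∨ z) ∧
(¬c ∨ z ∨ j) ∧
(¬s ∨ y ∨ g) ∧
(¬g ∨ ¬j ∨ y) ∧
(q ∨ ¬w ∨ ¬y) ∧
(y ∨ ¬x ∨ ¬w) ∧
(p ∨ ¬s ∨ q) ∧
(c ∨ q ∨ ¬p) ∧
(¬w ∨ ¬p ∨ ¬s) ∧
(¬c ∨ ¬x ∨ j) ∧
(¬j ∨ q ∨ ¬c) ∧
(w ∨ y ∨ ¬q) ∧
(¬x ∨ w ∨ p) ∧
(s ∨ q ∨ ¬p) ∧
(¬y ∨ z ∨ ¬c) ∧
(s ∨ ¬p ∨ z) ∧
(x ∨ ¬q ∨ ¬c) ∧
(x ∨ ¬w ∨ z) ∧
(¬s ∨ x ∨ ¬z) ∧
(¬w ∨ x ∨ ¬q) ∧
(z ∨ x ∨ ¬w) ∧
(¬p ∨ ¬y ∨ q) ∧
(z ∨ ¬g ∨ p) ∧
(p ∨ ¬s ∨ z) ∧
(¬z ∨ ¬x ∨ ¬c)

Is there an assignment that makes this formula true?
Yes

Yes, the formula is satisfiable.

One satisfying assignment is: z=False, w=True, c=False, s=False, g=False, y=True, q=True, p=False, j=True, x=True

Verification: With this assignment, all 50 clauses evaluate to true.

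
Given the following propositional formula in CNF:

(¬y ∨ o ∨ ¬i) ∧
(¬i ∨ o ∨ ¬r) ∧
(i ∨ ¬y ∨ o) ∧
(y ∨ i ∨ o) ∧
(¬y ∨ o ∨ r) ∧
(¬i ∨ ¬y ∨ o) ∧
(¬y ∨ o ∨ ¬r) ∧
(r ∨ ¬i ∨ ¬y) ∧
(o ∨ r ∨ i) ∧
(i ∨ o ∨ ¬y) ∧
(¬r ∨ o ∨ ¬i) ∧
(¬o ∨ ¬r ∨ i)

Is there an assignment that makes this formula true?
Yes

Yes, the formula is satisfiable.

One satisfying assignment is: y=False, r=False, i=False, o=True

Verification: With this assignment, all 12 clauses evaluate to true.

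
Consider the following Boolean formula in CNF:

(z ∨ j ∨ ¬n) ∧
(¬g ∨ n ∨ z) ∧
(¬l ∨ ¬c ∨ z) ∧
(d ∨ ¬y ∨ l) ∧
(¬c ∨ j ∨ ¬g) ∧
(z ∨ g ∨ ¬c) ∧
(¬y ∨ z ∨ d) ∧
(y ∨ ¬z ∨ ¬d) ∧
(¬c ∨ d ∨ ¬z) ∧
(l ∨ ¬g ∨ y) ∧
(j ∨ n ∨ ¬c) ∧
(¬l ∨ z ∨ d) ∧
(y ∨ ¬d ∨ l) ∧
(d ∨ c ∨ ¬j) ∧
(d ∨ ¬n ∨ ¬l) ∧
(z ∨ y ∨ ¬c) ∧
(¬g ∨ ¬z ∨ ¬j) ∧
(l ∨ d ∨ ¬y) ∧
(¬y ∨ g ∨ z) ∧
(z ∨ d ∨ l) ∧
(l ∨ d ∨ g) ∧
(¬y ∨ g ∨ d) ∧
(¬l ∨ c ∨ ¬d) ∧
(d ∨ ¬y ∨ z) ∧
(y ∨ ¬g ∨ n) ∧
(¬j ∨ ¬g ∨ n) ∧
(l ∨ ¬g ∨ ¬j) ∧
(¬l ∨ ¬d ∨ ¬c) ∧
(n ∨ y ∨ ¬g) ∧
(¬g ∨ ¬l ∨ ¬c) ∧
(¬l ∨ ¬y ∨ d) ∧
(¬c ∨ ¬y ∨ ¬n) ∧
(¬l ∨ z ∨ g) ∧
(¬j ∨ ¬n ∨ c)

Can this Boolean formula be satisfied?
Yes

Yes, the formula is satisfiable.

One satisfying assignment is: c=False, z=True, y=False, g=False, d=False, j=False, n=False, l=True

Verification: With this assignment, all 34 clauses evaluate to true.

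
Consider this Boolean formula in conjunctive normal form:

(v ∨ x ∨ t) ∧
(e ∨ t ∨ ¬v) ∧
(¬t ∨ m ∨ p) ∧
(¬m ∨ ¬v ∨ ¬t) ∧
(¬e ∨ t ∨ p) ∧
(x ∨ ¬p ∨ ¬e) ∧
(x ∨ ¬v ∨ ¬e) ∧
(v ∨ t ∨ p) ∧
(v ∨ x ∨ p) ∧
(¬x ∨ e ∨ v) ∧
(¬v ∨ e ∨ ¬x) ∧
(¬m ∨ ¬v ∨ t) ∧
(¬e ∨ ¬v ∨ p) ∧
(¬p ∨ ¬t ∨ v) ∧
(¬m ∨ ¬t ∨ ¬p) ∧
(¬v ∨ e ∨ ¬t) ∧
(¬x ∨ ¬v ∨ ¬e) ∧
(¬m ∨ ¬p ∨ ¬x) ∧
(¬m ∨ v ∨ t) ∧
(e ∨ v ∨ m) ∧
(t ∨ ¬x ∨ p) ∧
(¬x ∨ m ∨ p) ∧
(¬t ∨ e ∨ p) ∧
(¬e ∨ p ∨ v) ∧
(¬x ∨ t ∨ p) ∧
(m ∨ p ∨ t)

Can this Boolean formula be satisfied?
Yes

Yes, the formula is satisfiable.

One satisfying assignment is: m=False, t=False, p=True, x=True, v=False, e=True

Verification: With this assignment, all 26 clauses evaluate to true.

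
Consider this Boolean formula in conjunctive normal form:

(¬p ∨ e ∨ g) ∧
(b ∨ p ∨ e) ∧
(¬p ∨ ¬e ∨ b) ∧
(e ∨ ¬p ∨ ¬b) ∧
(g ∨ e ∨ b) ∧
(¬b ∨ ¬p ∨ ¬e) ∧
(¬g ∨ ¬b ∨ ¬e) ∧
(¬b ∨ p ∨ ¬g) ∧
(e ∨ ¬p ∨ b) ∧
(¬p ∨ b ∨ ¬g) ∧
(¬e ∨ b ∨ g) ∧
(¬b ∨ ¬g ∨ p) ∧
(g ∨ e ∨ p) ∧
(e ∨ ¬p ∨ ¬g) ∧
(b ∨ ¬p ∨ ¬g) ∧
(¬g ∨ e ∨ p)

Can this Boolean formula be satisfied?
Yes

Yes, the formula is satisfiable.

One satisfying assignment is: p=False, e=True, b=False, g=True

Verification: With this assignment, all 16 clauses evaluate to true.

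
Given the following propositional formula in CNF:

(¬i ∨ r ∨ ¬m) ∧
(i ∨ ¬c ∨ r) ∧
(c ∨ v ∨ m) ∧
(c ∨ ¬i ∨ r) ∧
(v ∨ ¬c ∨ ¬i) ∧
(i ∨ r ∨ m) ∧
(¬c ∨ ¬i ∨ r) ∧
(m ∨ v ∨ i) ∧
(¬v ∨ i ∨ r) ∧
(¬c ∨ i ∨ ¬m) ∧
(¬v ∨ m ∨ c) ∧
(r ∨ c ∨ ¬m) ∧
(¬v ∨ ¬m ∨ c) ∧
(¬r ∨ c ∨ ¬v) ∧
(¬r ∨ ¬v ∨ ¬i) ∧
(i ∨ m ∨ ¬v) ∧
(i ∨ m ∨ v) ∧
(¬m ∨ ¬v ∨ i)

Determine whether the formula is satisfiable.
Yes

Yes, the formula is satisfiable.

One satisfying assignment is: m=True, c=False, r=True, v=False, i=False

Verification: With this assignment, all 18 clauses evaluate to true.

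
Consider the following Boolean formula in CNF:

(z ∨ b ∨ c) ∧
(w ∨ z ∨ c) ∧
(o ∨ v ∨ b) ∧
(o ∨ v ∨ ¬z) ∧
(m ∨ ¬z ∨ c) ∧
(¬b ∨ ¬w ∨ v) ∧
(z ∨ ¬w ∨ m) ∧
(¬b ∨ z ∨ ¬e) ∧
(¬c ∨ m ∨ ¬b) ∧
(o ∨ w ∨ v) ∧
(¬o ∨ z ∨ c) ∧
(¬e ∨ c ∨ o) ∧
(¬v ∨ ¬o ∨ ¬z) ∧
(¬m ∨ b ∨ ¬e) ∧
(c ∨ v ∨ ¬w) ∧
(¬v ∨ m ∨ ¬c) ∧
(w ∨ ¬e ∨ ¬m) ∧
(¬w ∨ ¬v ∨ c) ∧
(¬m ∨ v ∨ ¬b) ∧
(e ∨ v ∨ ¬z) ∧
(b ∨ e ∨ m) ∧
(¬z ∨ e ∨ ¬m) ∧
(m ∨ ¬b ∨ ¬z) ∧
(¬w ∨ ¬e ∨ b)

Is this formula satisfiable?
Yes

Yes, the formula is satisfiable.

One satisfying assignment is: b=False, o=False, v=True, w=True, e=False, c=True, z=False, m=True

Verification: With this assignment, all 24 clauses evaluate to true.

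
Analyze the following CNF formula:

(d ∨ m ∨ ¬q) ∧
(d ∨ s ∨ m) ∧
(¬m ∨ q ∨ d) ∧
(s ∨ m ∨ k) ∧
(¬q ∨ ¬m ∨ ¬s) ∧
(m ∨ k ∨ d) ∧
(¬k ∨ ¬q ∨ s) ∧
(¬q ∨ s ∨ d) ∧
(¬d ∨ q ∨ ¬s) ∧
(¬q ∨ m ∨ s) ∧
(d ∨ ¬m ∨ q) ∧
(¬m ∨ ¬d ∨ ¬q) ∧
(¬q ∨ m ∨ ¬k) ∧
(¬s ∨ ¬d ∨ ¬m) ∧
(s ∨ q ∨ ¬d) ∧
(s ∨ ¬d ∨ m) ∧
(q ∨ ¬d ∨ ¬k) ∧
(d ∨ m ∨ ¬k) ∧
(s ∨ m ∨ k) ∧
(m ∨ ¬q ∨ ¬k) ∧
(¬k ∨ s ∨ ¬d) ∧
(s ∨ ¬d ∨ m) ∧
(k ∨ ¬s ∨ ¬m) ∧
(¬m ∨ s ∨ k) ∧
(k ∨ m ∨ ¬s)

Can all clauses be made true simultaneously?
No

No, the formula is not satisfiable.

No assignment of truth values to the variables can make all 25 clauses true simultaneously.

The formula is UNSAT (unsatisfiable).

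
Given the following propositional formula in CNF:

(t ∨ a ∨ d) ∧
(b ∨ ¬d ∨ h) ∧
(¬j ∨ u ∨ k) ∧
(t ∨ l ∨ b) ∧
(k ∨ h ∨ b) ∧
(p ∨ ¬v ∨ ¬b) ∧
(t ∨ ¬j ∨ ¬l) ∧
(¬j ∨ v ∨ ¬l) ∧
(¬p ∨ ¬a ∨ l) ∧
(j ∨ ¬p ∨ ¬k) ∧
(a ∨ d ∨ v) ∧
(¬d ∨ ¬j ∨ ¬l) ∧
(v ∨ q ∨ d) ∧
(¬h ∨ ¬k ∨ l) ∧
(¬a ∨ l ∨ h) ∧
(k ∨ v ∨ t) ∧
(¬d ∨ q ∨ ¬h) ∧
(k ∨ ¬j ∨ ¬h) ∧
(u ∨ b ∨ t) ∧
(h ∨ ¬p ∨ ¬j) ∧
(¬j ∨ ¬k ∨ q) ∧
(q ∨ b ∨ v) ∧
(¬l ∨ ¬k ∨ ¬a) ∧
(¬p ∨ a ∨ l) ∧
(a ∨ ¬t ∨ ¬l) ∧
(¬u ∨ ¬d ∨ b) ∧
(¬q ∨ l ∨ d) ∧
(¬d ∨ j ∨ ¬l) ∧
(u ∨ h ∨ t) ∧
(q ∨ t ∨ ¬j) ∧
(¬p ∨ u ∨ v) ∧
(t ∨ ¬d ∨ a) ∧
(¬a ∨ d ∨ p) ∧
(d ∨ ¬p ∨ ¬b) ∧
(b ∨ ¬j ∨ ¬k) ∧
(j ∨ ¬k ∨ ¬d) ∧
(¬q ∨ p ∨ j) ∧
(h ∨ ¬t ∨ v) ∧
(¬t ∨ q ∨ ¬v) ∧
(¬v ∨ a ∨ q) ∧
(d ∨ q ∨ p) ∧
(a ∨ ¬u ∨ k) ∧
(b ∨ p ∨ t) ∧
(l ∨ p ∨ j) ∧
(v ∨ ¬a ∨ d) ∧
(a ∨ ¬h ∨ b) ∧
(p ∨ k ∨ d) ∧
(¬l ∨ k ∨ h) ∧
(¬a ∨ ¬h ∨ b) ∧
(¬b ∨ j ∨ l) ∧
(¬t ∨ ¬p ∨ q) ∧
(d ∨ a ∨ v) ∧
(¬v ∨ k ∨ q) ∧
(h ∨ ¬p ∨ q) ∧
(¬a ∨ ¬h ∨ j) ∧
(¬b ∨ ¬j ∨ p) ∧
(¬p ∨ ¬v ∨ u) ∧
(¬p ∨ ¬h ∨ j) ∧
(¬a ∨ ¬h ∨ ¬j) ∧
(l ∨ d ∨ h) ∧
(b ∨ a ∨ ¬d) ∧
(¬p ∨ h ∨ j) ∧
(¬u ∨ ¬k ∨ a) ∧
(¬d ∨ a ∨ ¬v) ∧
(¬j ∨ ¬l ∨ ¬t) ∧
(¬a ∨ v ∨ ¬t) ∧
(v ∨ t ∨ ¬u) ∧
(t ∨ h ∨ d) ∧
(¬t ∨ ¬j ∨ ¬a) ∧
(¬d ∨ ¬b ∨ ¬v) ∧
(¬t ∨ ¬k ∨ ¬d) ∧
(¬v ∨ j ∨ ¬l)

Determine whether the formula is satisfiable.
No

No, the formula is not satisfiable.

No assignment of truth values to the variables can make all 72 clauses true simultaneously.

The formula is UNSAT (unsatisfiable).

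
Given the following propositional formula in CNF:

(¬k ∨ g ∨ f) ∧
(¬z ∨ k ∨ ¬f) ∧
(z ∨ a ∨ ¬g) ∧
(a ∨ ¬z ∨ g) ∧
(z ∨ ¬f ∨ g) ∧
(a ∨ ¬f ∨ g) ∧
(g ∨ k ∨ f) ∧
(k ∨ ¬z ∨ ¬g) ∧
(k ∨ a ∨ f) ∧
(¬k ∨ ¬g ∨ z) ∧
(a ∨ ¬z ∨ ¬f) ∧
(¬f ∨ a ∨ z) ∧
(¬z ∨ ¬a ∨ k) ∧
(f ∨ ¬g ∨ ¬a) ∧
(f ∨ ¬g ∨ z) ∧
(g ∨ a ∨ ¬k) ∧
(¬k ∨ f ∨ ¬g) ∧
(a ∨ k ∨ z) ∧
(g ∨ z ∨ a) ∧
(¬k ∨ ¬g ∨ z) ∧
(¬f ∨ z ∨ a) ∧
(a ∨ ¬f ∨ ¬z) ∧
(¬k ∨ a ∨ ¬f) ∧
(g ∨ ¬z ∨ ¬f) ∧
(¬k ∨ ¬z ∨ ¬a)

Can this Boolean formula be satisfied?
Yes

Yes, the formula is satisfiable.

One satisfying assignment is: k=False, f=True, g=True, a=True, z=False

Verification: With this assignment, all 25 clauses evaluate to true.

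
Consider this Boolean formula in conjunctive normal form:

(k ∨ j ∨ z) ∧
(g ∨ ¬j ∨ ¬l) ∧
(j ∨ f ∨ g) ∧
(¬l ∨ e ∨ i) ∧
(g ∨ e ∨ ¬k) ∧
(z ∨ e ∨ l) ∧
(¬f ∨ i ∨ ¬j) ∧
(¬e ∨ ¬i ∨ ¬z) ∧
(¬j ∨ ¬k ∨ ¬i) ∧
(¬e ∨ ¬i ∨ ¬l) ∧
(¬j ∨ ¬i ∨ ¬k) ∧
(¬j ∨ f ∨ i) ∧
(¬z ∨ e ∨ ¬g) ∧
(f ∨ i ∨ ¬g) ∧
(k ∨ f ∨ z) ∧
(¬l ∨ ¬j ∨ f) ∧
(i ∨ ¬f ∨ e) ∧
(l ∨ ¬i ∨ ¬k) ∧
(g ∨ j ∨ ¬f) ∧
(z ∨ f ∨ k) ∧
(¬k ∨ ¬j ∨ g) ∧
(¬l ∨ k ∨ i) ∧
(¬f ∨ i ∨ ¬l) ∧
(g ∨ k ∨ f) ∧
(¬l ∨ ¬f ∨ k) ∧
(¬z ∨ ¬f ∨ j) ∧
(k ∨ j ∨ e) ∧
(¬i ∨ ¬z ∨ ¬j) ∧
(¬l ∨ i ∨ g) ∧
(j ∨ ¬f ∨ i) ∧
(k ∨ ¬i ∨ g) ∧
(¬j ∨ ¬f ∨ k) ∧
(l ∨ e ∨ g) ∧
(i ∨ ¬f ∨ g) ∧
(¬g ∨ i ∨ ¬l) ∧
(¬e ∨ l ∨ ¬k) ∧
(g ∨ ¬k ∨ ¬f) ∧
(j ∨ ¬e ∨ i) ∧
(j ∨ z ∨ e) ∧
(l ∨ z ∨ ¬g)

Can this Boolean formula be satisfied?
No

No, the formula is not satisfiable.

No assignment of truth values to the variables can make all 40 clauses true simultaneously.

The formula is UNSAT (unsatisfiable).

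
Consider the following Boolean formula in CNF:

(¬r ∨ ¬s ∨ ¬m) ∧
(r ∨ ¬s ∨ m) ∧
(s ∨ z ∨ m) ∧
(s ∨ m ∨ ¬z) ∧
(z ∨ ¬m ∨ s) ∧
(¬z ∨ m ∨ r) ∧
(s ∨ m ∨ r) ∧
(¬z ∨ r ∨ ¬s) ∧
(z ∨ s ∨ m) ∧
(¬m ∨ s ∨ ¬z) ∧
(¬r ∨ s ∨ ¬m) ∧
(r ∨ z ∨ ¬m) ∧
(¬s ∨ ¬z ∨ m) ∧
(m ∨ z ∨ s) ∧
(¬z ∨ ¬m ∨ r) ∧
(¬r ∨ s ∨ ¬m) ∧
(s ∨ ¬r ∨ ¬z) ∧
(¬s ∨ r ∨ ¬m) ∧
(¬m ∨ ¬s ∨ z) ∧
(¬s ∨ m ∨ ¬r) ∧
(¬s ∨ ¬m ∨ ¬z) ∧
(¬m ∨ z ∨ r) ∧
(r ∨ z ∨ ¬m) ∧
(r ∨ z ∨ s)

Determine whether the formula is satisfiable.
No

No, the formula is not satisfiable.

No assignment of truth values to the variables can make all 24 clauses true simultaneously.

The formula is UNSAT (unsatisfiable).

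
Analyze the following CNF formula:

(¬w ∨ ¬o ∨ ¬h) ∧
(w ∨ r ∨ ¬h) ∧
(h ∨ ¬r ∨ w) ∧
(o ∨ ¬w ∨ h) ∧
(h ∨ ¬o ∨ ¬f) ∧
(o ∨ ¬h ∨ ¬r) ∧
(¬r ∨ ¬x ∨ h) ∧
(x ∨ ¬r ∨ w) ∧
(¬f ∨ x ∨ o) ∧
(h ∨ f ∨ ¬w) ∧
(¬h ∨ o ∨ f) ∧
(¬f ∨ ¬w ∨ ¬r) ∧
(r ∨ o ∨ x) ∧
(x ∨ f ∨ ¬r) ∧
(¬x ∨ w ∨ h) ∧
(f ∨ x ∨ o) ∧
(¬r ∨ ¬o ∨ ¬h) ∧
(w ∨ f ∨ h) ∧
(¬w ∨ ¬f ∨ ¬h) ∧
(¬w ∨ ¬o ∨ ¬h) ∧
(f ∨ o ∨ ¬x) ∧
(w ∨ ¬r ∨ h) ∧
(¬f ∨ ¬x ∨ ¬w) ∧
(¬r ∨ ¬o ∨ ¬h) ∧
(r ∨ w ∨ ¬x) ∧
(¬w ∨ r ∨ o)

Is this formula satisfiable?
No

No, the formula is not satisfiable.

No assignment of truth values to the variables can make all 26 clauses true simultaneously.

The formula is UNSAT (unsatisfiable).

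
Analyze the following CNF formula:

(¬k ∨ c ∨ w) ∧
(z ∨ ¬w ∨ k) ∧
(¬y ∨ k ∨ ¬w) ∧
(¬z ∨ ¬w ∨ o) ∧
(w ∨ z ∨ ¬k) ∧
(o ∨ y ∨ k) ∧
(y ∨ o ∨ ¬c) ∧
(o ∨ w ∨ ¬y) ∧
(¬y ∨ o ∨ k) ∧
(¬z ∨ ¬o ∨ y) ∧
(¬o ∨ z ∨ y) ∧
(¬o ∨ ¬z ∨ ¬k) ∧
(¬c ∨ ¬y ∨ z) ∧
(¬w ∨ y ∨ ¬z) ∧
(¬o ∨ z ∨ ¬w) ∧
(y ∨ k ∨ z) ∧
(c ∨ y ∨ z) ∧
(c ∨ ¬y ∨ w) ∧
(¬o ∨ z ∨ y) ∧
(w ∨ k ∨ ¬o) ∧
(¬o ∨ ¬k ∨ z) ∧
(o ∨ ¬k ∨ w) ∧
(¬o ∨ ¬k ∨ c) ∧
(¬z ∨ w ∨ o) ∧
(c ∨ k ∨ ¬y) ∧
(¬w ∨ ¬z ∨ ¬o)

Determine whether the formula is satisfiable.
Yes

Yes, the formula is satisfiable.

One satisfying assignment is: k=True, o=False, z=False, y=True, c=False, w=True

Verification: With this assignment, all 26 clauses evaluate to true.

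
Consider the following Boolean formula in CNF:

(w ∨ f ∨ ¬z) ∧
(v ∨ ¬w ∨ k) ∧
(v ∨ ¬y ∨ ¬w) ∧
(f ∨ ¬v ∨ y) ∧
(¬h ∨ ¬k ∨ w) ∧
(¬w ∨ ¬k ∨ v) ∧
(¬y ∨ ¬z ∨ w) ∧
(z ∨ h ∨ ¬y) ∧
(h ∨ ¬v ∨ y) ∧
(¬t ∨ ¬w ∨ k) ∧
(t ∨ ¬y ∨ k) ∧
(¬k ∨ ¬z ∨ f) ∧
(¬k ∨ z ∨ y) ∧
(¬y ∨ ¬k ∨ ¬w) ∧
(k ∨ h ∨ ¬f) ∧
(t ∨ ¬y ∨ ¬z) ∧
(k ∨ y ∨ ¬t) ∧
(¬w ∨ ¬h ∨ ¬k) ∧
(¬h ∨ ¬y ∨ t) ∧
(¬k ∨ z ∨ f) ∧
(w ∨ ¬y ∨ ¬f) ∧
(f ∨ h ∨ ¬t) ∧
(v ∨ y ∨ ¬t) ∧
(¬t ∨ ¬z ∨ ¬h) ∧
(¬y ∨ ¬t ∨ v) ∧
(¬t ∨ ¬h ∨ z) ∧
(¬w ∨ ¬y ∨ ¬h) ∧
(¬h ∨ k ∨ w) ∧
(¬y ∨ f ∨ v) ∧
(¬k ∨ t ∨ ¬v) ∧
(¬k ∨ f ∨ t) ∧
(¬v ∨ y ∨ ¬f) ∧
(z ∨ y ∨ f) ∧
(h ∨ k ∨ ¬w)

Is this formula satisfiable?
Yes

Yes, the formula is satisfiable.

One satisfying assignment is: f=True, w=False, y=False, h=False, t=False, v=False, k=True, z=True

Verification: With this assignment, all 34 clauses evaluate to true.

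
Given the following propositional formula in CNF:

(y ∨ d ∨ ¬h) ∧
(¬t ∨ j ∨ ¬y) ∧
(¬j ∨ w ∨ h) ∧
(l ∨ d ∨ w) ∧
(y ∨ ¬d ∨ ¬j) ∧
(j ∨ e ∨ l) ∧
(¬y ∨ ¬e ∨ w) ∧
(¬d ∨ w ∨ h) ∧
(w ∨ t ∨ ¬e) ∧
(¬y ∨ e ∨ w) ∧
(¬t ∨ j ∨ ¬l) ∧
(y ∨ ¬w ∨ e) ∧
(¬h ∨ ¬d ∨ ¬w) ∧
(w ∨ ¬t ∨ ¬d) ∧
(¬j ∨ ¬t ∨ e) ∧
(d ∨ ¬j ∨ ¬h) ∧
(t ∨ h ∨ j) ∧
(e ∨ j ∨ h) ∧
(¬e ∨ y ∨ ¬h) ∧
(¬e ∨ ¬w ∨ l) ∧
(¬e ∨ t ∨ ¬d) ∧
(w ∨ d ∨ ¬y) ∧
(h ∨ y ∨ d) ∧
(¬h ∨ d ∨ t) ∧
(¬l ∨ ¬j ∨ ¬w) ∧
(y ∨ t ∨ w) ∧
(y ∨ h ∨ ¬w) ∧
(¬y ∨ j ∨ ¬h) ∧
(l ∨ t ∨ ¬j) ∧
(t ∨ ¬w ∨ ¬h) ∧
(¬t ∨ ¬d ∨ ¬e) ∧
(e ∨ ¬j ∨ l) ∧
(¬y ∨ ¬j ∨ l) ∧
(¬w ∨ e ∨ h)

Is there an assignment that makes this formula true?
No

No, the formula is not satisfiable.

No assignment of truth values to the variables can make all 34 clauses true simultaneously.

The formula is UNSAT (unsatisfiable).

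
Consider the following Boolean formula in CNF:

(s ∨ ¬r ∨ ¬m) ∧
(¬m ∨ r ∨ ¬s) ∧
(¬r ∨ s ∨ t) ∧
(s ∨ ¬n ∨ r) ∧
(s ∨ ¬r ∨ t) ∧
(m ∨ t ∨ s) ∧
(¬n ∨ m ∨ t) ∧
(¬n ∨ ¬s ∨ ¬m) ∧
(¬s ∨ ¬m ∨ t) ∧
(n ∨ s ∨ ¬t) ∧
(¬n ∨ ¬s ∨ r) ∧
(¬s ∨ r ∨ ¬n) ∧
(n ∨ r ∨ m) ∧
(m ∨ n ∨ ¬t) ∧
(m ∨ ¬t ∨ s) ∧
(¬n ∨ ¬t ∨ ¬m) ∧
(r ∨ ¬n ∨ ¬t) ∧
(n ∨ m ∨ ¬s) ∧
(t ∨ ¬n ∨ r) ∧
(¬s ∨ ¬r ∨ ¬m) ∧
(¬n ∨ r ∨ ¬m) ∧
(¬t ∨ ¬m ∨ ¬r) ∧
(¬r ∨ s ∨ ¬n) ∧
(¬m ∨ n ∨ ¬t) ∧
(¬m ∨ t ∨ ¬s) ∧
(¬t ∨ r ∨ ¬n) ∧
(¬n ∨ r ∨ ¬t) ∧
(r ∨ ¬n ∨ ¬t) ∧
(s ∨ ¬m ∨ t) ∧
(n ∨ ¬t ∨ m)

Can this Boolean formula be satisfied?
Yes

Yes, the formula is satisfiable.

One satisfying assignment is: n=True, s=True, r=True, t=True, m=False

Verification: With this assignment, all 30 clauses evaluate to true.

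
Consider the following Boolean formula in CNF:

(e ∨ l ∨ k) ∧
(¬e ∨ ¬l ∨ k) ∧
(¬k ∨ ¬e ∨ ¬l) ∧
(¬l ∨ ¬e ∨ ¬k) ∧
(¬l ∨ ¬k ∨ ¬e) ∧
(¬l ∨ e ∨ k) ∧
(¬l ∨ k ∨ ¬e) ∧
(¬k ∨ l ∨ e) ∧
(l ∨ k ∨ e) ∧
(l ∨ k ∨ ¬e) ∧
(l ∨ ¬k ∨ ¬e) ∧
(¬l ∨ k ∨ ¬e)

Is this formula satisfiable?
Yes

Yes, the formula is satisfiable.

One satisfying assignment is: k=True, l=True, e=False

Verification: With this assignment, all 12 clauses evaluate to true.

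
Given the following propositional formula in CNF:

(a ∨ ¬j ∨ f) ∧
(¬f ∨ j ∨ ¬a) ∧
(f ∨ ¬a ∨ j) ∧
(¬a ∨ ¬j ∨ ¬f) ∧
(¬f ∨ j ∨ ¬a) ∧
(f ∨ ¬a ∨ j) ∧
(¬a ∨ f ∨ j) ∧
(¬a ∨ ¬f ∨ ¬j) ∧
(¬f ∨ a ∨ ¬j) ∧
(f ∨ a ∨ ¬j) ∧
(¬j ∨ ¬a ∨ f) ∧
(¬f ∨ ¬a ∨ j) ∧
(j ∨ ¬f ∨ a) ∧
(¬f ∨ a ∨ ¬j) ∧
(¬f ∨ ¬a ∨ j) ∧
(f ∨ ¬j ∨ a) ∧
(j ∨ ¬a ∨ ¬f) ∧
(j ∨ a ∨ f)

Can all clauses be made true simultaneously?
No

No, the formula is not satisfiable.

No assignment of truth values to the variables can make all 18 clauses true simultaneously.

The formula is UNSAT (unsatisfiable).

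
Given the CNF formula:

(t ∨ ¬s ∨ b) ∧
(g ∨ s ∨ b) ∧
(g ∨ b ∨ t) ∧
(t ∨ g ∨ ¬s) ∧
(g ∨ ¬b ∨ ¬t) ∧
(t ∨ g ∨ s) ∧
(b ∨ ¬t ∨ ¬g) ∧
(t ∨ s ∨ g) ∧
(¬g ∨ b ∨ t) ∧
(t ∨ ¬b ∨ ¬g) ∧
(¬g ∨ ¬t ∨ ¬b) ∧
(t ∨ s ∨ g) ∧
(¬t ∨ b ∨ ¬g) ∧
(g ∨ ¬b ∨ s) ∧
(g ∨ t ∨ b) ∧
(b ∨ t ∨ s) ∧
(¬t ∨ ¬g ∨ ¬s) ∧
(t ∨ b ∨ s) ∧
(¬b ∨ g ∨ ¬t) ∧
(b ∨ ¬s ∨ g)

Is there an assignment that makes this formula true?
No

No, the formula is not satisfiable.

No assignment of truth values to the variables can make all 20 clauses true simultaneously.

The formula is UNSAT (unsatisfiable).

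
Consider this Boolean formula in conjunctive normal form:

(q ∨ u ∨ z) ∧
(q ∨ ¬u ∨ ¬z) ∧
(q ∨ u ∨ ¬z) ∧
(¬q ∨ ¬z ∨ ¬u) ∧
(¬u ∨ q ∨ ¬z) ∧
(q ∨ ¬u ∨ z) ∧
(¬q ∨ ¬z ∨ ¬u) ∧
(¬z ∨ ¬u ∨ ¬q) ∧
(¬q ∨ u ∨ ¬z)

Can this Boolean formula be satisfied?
Yes

Yes, the formula is satisfiable.

One satisfying assignment is: z=False, q=True, u=False

Verification: With this assignment, all 9 clauses evaluate to true.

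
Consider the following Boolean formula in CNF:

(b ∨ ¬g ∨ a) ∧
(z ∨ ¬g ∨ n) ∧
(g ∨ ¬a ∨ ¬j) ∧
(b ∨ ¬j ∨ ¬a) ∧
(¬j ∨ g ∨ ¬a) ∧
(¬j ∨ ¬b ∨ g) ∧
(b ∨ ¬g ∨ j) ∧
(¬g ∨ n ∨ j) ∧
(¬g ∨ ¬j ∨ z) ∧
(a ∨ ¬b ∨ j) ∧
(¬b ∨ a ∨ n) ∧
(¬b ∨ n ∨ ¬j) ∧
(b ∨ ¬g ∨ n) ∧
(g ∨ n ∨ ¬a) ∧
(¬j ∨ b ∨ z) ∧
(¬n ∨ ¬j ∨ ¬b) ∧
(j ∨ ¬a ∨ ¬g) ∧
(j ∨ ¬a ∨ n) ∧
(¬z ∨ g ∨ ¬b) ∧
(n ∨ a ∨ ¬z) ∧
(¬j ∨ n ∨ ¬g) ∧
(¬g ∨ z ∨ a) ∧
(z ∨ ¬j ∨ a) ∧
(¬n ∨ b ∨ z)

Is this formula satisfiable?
Yes

Yes, the formula is satisfiable.

One satisfying assignment is: a=False, z=False, g=False, b=False, j=False, n=False

Verification: With this assignment, all 24 clauses evaluate to true.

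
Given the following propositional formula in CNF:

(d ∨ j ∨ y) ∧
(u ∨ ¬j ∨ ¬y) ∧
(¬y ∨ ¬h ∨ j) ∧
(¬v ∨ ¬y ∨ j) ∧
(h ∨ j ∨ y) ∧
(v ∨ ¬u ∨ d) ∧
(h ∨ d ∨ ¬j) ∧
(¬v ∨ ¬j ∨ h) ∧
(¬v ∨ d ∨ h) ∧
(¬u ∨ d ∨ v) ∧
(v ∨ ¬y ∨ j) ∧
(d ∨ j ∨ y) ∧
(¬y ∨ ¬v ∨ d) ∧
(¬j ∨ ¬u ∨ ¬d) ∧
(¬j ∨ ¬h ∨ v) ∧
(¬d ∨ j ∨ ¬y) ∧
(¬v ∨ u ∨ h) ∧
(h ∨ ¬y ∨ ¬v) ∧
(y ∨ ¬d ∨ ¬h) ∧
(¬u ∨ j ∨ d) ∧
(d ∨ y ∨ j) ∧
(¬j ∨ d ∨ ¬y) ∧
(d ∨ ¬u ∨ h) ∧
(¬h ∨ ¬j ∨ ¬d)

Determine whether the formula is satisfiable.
Yes

Yes, the formula is satisfiable.

One satisfying assignment is: y=False, u=False, d=True, j=True, v=False, h=False

Verification: With this assignment, all 24 clauses evaluate to true.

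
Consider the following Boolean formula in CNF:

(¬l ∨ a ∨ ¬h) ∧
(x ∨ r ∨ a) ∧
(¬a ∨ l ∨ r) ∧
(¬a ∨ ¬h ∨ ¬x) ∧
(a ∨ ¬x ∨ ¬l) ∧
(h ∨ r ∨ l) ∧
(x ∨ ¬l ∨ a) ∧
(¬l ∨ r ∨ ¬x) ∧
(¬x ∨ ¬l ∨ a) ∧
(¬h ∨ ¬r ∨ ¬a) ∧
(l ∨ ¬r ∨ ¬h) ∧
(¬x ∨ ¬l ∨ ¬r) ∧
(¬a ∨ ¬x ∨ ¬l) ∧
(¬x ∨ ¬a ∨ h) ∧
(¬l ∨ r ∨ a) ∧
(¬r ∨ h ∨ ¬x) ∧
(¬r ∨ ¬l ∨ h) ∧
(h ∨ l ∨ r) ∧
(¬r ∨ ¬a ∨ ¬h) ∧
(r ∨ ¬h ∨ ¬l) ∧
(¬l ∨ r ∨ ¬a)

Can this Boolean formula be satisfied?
Yes

Yes, the formula is satisfiable.

One satisfying assignment is: a=False, l=False, r=True, x=False, h=False

Verification: With this assignment, all 21 clauses evaluate to true.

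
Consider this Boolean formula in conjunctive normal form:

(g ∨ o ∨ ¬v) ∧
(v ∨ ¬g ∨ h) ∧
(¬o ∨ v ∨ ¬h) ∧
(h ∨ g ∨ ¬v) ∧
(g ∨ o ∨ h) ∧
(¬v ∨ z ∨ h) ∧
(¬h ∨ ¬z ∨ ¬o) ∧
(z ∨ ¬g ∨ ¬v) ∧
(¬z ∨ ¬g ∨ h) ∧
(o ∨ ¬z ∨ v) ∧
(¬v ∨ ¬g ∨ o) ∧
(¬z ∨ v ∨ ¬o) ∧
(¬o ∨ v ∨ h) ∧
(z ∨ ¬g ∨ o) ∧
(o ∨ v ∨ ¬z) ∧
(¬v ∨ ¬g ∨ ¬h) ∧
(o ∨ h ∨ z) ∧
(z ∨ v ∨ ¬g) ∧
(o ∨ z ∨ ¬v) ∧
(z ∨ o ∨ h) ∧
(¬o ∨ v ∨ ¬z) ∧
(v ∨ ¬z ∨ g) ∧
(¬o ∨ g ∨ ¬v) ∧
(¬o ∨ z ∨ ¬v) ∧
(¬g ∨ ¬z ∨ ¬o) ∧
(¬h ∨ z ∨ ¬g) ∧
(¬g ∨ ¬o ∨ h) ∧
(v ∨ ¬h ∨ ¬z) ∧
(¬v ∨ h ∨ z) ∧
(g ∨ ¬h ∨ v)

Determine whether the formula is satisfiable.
No

No, the formula is not satisfiable.

No assignment of truth values to the variables can make all 30 clauses true simultaneously.

The formula is UNSAT (unsatisfiable).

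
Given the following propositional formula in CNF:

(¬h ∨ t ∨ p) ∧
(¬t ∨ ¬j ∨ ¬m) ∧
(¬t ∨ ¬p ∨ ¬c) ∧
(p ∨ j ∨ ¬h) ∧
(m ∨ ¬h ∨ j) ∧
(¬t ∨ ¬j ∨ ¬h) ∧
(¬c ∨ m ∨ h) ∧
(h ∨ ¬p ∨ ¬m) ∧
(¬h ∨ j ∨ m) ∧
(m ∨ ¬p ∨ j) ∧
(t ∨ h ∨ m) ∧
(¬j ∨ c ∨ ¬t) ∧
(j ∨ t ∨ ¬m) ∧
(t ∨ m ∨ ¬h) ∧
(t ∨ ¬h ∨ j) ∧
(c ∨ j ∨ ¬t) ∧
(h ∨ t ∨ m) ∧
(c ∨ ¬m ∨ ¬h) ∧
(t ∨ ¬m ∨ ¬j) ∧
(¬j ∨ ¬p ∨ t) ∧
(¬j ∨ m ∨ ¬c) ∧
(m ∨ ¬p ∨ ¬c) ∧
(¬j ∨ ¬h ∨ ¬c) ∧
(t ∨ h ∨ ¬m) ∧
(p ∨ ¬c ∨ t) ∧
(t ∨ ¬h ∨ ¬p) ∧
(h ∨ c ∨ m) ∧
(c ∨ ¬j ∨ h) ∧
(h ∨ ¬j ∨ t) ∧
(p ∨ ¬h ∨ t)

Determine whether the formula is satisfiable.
Yes

Yes, the formula is satisfiable.

One satisfying assignment is: j=False, m=True, p=False, h=False, c=True, t=True

Verification: With this assignment, all 30 clauses evaluate to true.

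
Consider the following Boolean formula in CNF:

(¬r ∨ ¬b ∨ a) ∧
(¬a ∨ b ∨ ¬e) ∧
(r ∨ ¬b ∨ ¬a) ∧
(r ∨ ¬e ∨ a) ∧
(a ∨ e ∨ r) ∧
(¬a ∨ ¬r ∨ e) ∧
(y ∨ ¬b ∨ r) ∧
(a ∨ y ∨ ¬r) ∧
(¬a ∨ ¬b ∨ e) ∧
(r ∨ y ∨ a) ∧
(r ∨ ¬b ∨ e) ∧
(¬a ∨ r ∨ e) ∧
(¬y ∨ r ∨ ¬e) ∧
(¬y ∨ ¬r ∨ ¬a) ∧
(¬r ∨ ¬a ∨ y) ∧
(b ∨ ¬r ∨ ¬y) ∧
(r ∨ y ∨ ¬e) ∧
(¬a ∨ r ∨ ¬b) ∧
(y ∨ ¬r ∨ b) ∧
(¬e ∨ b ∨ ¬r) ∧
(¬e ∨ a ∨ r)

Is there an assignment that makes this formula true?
No

No, the formula is not satisfiable.

No assignment of truth values to the variables can make all 21 clauses true simultaneously.

The formula is UNSAT (unsatisfiable).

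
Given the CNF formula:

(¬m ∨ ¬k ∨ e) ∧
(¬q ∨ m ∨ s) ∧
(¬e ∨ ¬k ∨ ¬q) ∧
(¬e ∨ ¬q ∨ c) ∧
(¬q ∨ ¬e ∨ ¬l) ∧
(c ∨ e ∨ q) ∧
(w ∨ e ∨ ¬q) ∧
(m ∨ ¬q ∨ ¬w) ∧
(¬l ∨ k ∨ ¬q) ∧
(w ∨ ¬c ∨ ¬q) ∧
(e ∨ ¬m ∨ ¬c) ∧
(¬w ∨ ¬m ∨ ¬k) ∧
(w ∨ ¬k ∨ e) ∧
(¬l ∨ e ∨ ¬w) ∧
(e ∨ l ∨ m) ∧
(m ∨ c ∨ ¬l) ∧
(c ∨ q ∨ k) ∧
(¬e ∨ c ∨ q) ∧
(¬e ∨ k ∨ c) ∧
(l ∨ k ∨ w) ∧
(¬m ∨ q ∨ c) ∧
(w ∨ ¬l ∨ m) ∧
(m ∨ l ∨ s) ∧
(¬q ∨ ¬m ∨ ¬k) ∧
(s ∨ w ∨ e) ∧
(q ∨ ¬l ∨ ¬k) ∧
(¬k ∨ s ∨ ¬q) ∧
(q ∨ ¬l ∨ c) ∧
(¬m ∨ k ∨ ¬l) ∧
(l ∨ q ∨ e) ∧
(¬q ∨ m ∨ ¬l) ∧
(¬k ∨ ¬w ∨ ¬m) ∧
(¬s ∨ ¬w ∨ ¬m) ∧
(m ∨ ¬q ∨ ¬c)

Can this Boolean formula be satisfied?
Yes

Yes, the formula is satisfiable.

One satisfying assignment is: k=False, m=True, l=False, e=False, c=False, w=True, s=False, q=True

Verification: With this assignment, all 34 clauses evaluate to true.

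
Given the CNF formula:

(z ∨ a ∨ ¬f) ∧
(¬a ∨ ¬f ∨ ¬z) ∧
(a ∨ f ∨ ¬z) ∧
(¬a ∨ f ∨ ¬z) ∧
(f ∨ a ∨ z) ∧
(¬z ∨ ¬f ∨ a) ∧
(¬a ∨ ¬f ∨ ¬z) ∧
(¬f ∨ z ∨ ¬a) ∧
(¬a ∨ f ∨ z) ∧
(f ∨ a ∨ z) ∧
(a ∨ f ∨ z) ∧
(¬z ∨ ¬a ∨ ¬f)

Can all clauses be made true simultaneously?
No

No, the formula is not satisfiable.

No assignment of truth values to the variables can make all 12 clauses true simultaneously.

The formula is UNSAT (unsatisfiable).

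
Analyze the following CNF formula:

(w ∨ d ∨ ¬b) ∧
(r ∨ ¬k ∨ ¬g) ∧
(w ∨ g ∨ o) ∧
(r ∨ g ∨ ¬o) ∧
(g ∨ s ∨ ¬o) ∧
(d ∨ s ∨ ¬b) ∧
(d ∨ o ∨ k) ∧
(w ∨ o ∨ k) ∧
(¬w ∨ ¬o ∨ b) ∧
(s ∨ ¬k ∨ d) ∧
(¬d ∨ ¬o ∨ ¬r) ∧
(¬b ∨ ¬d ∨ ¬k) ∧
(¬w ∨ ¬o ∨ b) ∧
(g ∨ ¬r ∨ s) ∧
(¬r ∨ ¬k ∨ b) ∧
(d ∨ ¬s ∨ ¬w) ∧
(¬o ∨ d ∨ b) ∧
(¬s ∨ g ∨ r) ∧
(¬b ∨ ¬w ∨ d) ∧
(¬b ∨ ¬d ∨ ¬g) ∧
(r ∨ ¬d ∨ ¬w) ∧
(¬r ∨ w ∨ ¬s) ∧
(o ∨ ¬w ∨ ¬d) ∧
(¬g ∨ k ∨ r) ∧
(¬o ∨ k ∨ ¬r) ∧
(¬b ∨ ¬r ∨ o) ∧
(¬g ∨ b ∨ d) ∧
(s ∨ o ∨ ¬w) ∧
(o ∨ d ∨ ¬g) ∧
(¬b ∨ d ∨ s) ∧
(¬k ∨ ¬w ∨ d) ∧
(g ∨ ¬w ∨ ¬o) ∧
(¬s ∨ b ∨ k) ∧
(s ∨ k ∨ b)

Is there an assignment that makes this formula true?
No

No, the formula is not satisfiable.

No assignment of truth values to the variables can make all 34 clauses true simultaneously.

The formula is UNSAT (unsatisfiable).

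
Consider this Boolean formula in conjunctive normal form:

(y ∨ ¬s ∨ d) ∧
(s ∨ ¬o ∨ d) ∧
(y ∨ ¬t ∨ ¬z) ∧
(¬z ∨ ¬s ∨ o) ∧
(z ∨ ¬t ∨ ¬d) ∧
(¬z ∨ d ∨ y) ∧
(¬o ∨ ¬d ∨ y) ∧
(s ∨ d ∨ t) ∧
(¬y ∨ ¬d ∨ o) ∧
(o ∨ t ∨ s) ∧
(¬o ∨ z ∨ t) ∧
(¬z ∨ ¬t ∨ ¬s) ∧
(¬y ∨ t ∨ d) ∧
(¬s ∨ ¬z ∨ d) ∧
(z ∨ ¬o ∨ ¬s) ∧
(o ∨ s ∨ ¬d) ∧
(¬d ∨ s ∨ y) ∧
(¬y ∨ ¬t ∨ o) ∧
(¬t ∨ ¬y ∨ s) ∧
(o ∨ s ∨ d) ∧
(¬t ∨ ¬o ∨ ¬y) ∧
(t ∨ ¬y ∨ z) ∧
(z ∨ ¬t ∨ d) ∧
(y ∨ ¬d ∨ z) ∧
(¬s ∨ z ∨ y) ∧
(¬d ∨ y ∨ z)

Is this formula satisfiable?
Yes

Yes, the formula is satisfiable.

One satisfying assignment is: s=False, o=True, d=True, y=True, z=True, t=False

Verification: With this assignment, all 26 clauses evaluate to true.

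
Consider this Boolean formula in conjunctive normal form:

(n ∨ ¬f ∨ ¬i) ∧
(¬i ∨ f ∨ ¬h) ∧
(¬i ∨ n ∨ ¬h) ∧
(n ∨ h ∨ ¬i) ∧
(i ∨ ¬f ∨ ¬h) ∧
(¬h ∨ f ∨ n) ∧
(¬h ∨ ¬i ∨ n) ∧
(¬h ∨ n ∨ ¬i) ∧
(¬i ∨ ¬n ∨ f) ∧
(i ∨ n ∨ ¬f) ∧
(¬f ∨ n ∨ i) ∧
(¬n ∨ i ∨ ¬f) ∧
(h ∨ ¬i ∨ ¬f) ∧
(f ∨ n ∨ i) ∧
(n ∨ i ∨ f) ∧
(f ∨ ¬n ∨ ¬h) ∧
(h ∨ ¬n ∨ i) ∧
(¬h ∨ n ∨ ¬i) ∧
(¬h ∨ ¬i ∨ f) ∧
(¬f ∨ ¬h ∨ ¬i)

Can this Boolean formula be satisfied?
No

No, the formula is not satisfiable.

No assignment of truth values to the variables can make all 20 clauses true simultaneously.

The formula is UNSAT (unsatisfiable).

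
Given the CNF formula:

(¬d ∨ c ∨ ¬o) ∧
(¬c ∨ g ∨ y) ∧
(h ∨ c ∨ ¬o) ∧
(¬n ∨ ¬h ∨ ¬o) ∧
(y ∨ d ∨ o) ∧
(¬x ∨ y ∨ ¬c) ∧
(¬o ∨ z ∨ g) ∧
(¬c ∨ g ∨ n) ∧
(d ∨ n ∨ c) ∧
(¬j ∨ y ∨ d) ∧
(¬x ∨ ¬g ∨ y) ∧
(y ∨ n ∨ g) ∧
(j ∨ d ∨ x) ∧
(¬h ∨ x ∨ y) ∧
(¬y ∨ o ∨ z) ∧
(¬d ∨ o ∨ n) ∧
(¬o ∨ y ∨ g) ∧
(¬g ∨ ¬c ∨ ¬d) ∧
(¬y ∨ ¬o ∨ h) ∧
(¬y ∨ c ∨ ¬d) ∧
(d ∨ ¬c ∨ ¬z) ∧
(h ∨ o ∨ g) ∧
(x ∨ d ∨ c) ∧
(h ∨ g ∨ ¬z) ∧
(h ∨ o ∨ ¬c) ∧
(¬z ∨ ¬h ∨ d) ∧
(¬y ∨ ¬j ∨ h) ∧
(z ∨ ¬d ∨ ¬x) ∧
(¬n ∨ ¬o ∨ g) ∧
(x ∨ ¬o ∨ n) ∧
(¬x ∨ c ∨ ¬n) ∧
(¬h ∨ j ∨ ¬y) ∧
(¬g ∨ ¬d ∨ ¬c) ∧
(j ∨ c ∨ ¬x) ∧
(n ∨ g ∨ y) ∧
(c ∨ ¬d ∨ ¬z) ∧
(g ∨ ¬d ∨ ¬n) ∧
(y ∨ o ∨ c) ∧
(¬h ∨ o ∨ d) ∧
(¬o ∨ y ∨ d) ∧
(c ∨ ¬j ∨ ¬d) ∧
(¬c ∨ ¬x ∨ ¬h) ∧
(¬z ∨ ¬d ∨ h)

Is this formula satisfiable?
No

No, the formula is not satisfiable.

No assignment of truth values to the variables can make all 43 clauses true simultaneously.

The formula is UNSAT (unsatisfiable).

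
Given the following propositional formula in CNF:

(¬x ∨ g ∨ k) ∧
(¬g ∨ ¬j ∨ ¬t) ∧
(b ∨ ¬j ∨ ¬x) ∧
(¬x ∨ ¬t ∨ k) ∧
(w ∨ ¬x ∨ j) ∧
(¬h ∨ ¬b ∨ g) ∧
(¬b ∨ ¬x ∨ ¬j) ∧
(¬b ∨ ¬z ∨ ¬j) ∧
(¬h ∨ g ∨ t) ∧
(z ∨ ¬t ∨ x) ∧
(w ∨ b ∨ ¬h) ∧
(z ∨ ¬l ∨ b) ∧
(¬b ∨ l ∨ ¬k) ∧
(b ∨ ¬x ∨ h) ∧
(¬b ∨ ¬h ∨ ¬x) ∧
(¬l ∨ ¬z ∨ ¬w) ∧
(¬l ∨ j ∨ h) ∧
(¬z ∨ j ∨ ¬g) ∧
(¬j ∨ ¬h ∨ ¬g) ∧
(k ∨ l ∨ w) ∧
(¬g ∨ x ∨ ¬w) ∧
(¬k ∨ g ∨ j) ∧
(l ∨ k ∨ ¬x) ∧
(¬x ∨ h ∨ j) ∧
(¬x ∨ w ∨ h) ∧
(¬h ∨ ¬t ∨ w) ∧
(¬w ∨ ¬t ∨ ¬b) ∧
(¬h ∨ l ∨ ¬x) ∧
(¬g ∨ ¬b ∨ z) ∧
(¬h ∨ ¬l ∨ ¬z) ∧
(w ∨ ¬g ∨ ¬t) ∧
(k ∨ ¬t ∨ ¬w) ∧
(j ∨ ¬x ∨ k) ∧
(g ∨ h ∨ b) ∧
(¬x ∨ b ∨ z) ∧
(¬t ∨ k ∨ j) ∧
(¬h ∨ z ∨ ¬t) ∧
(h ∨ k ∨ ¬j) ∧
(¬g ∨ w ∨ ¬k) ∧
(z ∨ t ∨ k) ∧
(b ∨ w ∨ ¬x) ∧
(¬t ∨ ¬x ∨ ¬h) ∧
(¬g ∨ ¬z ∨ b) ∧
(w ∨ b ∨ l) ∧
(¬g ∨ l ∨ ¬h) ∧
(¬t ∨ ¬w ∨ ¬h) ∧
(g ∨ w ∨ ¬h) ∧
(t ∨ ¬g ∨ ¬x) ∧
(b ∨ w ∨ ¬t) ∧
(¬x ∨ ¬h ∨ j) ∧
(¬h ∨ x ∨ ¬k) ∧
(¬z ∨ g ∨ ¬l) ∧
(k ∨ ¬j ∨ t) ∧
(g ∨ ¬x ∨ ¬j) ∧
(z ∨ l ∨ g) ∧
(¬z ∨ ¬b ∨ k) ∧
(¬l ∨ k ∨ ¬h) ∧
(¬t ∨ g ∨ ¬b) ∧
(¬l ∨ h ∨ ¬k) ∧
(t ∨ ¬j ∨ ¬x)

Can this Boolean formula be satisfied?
No

No, the formula is not satisfiable.

No assignment of truth values to the variables can make all 60 clauses true simultaneously.

The formula is UNSAT (unsatisfiable).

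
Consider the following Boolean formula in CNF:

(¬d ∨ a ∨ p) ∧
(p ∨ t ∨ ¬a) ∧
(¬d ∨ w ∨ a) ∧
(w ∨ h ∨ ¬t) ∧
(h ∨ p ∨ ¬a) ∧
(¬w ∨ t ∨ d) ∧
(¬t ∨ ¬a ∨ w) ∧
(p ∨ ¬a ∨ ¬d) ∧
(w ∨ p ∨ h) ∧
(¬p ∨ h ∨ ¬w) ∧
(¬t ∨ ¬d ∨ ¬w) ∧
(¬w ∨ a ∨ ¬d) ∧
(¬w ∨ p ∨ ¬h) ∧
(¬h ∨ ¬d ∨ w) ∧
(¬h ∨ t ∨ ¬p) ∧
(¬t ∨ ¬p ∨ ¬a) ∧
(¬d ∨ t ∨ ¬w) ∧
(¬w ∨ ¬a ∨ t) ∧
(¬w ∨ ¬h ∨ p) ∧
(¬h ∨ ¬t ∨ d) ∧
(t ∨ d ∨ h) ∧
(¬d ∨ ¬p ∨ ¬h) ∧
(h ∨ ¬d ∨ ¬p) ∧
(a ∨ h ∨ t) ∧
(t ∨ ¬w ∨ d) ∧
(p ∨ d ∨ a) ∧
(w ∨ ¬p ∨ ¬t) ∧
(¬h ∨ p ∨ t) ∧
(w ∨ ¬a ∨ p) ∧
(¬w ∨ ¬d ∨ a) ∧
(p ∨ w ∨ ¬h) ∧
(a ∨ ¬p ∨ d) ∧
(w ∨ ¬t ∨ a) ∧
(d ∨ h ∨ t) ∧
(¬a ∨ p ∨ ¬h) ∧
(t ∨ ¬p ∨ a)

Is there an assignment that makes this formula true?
No

No, the formula is not satisfiable.

No assignment of truth values to the variables can make all 36 clauses true simultaneously.

The formula is UNSAT (unsatisfiable).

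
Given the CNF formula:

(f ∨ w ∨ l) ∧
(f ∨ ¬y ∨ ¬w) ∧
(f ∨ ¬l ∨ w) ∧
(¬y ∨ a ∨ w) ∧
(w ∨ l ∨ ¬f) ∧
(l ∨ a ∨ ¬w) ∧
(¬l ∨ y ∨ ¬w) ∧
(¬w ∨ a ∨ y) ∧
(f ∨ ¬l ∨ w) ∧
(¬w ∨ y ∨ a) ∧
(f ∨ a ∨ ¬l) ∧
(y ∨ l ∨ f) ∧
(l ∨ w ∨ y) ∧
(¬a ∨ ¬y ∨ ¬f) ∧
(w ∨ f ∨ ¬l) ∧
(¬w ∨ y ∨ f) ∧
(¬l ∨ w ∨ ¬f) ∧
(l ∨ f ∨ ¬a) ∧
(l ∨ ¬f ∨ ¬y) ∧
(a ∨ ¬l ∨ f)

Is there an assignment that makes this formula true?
Yes

Yes, the formula is satisfiable.

One satisfying assignment is: y=False, w=True, a=True, l=False, f=True

Verification: With this assignment, all 20 clauses evaluate to true.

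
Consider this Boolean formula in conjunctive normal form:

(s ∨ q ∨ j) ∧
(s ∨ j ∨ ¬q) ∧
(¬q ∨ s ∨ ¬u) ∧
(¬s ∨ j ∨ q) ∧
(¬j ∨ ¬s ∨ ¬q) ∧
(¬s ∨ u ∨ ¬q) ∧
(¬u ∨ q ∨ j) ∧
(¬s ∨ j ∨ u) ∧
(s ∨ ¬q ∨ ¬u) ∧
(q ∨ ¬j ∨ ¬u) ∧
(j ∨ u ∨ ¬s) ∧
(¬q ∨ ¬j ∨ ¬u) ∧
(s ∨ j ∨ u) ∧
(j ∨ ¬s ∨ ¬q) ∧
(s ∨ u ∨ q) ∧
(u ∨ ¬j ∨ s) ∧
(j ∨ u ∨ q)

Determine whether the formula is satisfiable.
Yes

Yes, the formula is satisfiable.

One satisfying assignment is: u=False, j=True, s=True, q=False

Verification: With this assignment, all 17 clauses evaluate to true.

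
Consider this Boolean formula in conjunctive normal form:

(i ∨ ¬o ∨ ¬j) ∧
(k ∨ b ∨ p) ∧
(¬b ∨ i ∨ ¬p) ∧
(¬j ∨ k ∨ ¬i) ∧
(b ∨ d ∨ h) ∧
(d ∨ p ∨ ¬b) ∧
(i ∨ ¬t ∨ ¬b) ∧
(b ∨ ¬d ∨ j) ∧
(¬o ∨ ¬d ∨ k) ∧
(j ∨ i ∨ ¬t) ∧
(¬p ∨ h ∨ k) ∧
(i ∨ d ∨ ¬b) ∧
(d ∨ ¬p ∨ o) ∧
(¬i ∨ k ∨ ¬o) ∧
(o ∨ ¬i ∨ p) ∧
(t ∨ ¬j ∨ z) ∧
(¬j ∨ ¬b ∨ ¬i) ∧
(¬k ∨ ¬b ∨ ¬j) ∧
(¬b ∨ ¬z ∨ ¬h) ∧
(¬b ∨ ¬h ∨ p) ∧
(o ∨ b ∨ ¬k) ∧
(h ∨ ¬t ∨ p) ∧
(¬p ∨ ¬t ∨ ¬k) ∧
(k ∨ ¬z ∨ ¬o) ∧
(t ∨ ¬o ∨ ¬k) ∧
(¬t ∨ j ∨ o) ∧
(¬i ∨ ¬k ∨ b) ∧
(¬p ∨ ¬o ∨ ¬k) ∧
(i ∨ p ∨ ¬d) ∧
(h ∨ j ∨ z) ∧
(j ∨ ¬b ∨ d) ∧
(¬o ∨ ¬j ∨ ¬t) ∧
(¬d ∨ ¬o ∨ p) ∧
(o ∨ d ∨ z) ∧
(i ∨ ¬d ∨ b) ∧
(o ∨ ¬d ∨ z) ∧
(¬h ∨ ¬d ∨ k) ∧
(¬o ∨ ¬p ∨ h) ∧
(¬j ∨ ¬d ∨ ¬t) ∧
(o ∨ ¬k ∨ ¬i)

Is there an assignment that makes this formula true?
Yes

Yes, the formula is satisfiable.

One satisfying assignment is: b=False, j=False, p=True, h=True, o=True, z=False, t=False, i=False, k=False, d=False

Verification: With this assignment, all 40 clauses evaluate to true.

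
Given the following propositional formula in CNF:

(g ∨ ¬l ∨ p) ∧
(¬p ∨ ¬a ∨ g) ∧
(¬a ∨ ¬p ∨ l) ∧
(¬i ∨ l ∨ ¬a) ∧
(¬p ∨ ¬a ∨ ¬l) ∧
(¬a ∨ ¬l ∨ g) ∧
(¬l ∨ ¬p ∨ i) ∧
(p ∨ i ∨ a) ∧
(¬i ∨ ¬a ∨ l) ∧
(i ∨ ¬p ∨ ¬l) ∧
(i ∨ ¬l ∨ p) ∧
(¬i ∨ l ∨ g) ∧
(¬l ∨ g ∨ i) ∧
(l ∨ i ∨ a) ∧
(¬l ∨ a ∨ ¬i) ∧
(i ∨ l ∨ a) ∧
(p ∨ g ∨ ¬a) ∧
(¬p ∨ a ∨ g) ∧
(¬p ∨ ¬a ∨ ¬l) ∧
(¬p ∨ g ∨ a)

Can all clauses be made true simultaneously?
Yes

Yes, the formula is satisfiable.

One satisfying assignment is: l=False, g=True, p=False, i=False, a=True

Verification: With this assignment, all 20 clauses evaluate to true.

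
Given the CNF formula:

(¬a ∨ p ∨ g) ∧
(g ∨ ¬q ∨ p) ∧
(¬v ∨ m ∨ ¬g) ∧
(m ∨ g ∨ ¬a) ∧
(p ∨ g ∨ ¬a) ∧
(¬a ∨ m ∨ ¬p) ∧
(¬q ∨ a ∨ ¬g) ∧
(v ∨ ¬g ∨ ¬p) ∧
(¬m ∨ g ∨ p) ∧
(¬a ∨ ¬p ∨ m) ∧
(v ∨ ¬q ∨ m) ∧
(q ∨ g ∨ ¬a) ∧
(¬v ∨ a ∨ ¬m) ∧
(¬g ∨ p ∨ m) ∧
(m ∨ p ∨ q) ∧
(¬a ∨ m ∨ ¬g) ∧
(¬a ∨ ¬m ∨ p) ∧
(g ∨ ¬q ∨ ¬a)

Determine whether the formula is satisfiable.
Yes

Yes, the formula is satisfiable.

One satisfying assignment is: v=False, p=True, m=False, a=False, q=False, g=False

Verification: With this assignment, all 18 clauses evaluate to true.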